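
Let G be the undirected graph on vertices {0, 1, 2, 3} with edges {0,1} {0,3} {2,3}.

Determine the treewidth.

A width-1 tree decomposition is:
Bags: B1 = {0, 1}  B2 = {0, 3}  B3 = {2, 3}
Tree: B1–B2, B2–B3
Every bag has size at most 2, so the width is 2 − 1 = 1 and tw(G) ≤ 1. G has an edge, so its treewidth is at least 1. Therefore the treewidth is 1.

1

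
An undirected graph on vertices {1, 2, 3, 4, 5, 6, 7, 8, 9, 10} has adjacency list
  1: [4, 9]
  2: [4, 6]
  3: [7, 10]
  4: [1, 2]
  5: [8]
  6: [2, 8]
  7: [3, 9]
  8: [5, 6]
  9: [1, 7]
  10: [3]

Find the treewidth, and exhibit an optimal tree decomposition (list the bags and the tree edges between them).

Every bag has size at most 2, so the width is 2 − 1 = 1 and tw(G) ≤ 1. G has an edge, so its treewidth is at least 1. Hence tw(G) = 1 exactly.

Treewidth 1.
One such decomposition:
Bags: B1 = {3, 10}  B2 = {3, 7}  B3 = {7, 9}  B4 = {1, 9}  B5 = {1, 4}  B6 = {2, 4}  B7 = {2, 6}  B8 = {6, 8}  B9 = {5, 8}
Tree: B1–B2, B2–B3, B3–B4, B4–B5, B5–B6, B6–B7, B7–B8, B8–B9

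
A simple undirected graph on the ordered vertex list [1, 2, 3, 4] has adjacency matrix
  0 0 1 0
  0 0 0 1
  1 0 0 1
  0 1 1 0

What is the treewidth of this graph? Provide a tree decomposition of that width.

Treewidth 1.
One optimal decomposition is:
Bags: B1 = {1, 3}  B2 = {3, 4}  B3 = {2, 4}
Tree: B1–B2, B2–B3

Each bag holds 2 vertices, so the decomposition has width 1, which upper-bounds the treewidth. G has an edge, so its treewidth is at least 1. Therefore the treewidth is 1.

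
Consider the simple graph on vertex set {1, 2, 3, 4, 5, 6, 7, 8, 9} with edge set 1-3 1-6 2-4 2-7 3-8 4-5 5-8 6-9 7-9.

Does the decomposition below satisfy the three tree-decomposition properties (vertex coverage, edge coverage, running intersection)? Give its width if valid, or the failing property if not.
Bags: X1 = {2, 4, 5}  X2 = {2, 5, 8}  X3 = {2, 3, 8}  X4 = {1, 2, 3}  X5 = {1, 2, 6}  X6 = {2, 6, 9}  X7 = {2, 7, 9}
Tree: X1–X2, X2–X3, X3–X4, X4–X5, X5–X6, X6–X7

Every vertex of G appears in some bag (union = {1, 2, 3, 4, 5, 6, 7, 8, 9}); every edge is covered by a bag; and for each vertex v the set of bags containing v is connected in the bag tree. The decomposition is therefore valid. The largest bag has 3 vertices, so the width is 2.

Yes; width 2.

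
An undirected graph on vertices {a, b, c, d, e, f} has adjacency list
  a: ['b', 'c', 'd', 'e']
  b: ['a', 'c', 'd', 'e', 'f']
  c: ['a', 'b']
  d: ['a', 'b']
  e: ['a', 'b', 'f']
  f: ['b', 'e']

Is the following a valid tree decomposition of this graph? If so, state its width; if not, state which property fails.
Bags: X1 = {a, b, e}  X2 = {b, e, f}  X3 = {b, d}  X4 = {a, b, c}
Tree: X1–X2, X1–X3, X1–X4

No — edge (a,d) lies in no bag.

A tree decomposition must satisfy three properties: every vertex lies in some bag; for every edge, both endpoints lie together in some bag; and for every vertex, the bags containing it form a connected subtree. Here edge (a,d) lies in no bag, so the decomposition is invalid.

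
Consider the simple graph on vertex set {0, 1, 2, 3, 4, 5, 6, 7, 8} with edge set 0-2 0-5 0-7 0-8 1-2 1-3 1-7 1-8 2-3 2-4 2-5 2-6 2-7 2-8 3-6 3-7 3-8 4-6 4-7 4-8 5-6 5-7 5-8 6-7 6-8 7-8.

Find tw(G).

A width-4 tree decomposition is:
Bags: B1 = {2, 5, 6, 7, 8}  B2 = {2, 3, 6, 7, 8}  B3 = {1, 2, 3, 7, 8}  B4 = {2, 4, 6, 7, 8}  B5 = {0, 2, 5, 7, 8}
Tree: B1–B2, B2–B3, B2–B4, B1–B5
Each bag holds 5 vertices, so the decomposition has width 4, which upper-bounds the treewidth. For the lower bound, the 5 vertices {0, 2, 5, 7, 8} are pairwise adjacent, and any tree decomposition puts a clique entirely inside one bag — forcing width ≥ 4. The upper and lower bounds meet at 4, so that is the treewidth.

4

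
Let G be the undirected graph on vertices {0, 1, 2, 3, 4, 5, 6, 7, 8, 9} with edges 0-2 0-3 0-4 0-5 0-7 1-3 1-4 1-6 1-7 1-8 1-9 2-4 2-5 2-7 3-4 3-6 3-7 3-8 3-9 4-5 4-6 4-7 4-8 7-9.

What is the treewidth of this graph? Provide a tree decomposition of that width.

Each bag holds 4 vertices, so the decomposition has width 3, which upper-bounds the treewidth. For the lower bound, the 4 vertices {1, 3, 7, 9} are pairwise adjacent, and any tree decomposition puts a clique entirely inside one bag — forcing width ≥ 3. Therefore the treewidth is 3.

Treewidth 3.
One such decomposition:
Bags: B1 = {1, 3, 7, 9}  B2 = {1, 3, 4, 7}  B3 = {0, 3, 4, 7}  B4 = {1, 3, 4, 8}  B5 = {0, 2, 4, 7}  B6 = {0, 2, 4, 5}  B7 = {1, 3, 4, 6}
Tree: B1–B2, B2–B3, B2–B4, B3–B5, B5–B6, B4–B7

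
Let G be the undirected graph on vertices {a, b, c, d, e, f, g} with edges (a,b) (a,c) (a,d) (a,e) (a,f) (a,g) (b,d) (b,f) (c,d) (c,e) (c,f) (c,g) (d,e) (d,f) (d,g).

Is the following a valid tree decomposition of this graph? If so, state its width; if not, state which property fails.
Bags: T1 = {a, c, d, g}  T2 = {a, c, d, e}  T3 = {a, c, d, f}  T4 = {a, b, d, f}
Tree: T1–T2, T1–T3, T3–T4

Yes; width 3.

Every vertex of G appears in some bag (union = {a, b, c, d, e, f, g}); every edge is covered by a bag; and for each vertex v the set of bags containing v is connected in the bag tree. The decomposition is therefore valid. The largest bag has 4 vertices, so the width is 3.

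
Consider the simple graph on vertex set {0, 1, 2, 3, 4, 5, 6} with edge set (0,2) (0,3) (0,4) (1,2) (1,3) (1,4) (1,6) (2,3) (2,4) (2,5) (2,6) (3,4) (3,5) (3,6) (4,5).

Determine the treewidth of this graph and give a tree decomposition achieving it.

The largest bag has 4 vertices, giving width 3; this decomposition certifies tw(G) ≤ 3. For the lower bound, the 4 vertices {0, 2, 3, 4} are pairwise adjacent, and any tree decomposition puts a clique entirely inside one bag — forcing width ≥ 3. Combining the bounds, tw(G) = 3.

Treewidth 3.
Bags: B1 = {2, 3, 4, 5}  B2 = {1, 2, 3, 4}  B3 = {0, 2, 3, 4}  B4 = {1, 2, 3, 6}
Tree: B1–B2, B2–B3, B2–B4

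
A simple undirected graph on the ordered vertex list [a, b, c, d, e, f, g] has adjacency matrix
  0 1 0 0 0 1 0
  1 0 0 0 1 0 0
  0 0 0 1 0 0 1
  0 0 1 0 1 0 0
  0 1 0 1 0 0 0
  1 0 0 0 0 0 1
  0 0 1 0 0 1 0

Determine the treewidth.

2

A width-2 tree decomposition is:
Bags: B1 = {c, d, e}  B2 = {b, c, e}  B3 = {a, b, c}  B4 = {a, c, f}  B5 = {c, f, g}
Tree: B1–B2, B2–B3, B3–B4, B4–B5
Each bag holds 3 vertices, so the decomposition has width 2, which upper-bounds the treewidth. The edges c–d–e–b–a–f–g–c form a cycle, so G is not a tree and its treewidth is at least 2. Therefore the treewidth is 2.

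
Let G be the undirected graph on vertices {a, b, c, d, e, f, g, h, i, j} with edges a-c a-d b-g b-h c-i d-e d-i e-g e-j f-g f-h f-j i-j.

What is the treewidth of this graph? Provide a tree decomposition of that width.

Treewidth 2.
One such decomposition:
Bags: B1 = {b, f, h}  B2 = {b, f, g}  B3 = {f, g, j}  B4 = {e, g, j}  B5 = {e, i, j}  B6 = {d, e, i}  B7 = {c, d, i}  B8 = {a, c, d}
Tree: B1–B2, B2–B3, B3–B4, B4–B5, B5–B6, B6–B7, B7–B8

Each bag holds 3 vertices, so the decomposition has width 2, which upper-bounds the treewidth. Since h–b–g–f–h is a cycle in G, G is not acyclic. Forests are exactly the graphs of treewidth ≤ 1, so tw(G) ≥ 2. The upper and lower bounds meet at 2, so that is the treewidth.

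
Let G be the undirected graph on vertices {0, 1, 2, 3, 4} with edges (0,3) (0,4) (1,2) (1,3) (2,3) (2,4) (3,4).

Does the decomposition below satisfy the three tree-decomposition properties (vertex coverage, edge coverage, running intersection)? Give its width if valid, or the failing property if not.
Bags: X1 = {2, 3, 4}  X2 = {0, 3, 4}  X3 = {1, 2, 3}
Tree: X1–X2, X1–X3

Yes; width 2.

Every vertex of G appears in some bag (union = {0, 1, 2, 3, 4}); every edge is covered by a bag; and for each vertex v the set of bags containing v is connected in the bag tree. The decomposition is therefore valid. The largest bag has 3 vertices, so the width is 2.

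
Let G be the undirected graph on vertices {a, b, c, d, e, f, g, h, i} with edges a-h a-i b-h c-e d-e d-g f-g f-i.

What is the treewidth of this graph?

1

A width-1 tree decomposition is:
Bags: B1 = {c, e}  B2 = {d, e}  B3 = {d, g}  B4 = {f, g}  B5 = {f, i}  B6 = {a, i}  B7 = {a, h}  B8 = {b, h}
Tree: B1–B2, B2–B3, B3–B4, B4–B5, B5–B6, B6–B7, B7–B8
Each bag holds 2 vertices, so the decomposition has width 1, which upper-bounds the treewidth. Since G has at least one edge (e.g. c–e), it is not an edgeless graph, so tw(G) ≥ 1. Hence tw(G) = 1 exactly.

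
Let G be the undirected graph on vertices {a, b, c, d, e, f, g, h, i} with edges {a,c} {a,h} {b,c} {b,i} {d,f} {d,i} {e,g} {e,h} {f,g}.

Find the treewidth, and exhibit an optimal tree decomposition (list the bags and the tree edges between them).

Treewidth 2.
One optimal decomposition is:
Bags: B1 = {d, f, g}  B2 = {d, g, i}  B3 = {b, g, i}  B4 = {b, c, g}  B5 = {a, c, g}  B6 = {a, g, h}  B7 = {e, g, h}
Tree: B1–B2, B2–B3, B3–B4, B4–B5, B5–B6, B6–B7

The largest bag has 3 vertices, giving width 2; this decomposition certifies tw(G) ≤ 2. The edges g–f–d–i–b–c–a–h–e–g form a cycle, so G is not a tree and its treewidth is at least 2. Hence tw(G) = 2 exactly.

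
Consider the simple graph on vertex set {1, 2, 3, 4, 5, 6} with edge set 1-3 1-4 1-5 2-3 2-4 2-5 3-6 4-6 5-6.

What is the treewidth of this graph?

A width-3 tree decomposition is:
Bags: B1 = {3, 4, 5, 6}  B2 = {1, 3, 4, 5}  B3 = {2, 3, 4, 5}
Tree: B1–B2, B2–B3
The largest bag has 4 vertices, giving width 3; this decomposition certifies tw(G) ≤ 3. For the lower bound: the 4 vertex sets {4,6}, {1,5}, {3}, {2} are disjoint, each induces a connected subgraph, and every pair is joined by at least one edge of G. Contracting each set to a single vertex therefore yields K_{4} as a minor, and since treewidth is minor-monotone, tw(G) ≥ tw(K_{4}) = 3. Therefore the treewidth is 3.

3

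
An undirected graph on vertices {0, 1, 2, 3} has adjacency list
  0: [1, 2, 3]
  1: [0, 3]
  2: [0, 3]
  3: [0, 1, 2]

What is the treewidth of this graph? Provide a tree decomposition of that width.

Treewidth 2.
One optimal decomposition is:
Bags: B1 = {0, 2, 3}  B2 = {0, 1, 3}
Tree: B1–B2

Each bag holds 3 vertices, so the decomposition has width 2, which upper-bounds the treewidth. For the lower bound, the 3 vertices {0, 1, 3} are pairwise adjacent, and any tree decomposition puts a clique entirely inside one bag — forcing width ≥ 2. Hence tw(G) = 2 exactly.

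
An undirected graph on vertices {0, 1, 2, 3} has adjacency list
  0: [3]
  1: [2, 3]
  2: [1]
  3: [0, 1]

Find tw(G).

1

A width-1 tree decomposition is:
Bags: B1 = {1, 3}  B2 = {1, 2}  B3 = {0, 3}
Tree: B1–B2, B1–B3
Every bag has size at most 2, so the width is 2 − 1 = 1 and tw(G) ≤ 1. Since G has at least one edge (e.g. 3–1), it is not an edgeless graph, so tw(G) ≥ 1. The upper and lower bounds meet at 1, so that is the treewidth.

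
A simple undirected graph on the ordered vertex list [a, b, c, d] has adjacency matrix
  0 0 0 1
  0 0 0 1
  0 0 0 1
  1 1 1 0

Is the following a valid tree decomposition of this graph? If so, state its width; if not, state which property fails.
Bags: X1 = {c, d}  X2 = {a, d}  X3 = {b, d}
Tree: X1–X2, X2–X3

Checking the three conditions: (i) the bags cover all of {a, b, c, d}; (ii) for each edge, some bag contains both endpoints; (iii) the bags containing any fixed vertex form a subtree. All hold, so the decomposition is valid with width 2 − 1 = 1.

Yes; width 1.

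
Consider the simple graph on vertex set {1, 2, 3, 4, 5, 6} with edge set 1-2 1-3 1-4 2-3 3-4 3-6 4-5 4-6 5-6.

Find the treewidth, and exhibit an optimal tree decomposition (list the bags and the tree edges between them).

The largest bag has 3 vertices, giving width 2; this decomposition certifies tw(G) ≤ 2. For the lower bound, the 3 vertices {1, 2, 3} are pairwise adjacent, and any tree decomposition puts a clique entirely inside one bag — forcing width ≥ 2. Combining the bounds, tw(G) = 2.

Treewidth 2.
One such decomposition:
Bags: B1 = {1, 3, 4}  B2 = {3, 4, 6}  B3 = {1, 2, 3}  B4 = {4, 5, 6}
Tree: B1–B2, B1–B3, B2–B4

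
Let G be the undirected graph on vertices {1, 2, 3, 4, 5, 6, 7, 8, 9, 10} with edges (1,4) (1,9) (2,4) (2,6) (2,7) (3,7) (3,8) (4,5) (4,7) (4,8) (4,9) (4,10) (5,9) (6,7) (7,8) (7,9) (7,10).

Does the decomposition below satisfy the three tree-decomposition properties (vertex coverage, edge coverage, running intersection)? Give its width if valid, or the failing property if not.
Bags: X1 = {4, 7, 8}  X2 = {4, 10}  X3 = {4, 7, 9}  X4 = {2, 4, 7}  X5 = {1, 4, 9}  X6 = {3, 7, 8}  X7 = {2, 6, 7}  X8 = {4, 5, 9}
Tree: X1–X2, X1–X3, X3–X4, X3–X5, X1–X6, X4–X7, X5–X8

No — edge (7,10) lies in no bag.

A tree decomposition must satisfy three properties: every vertex lies in some bag; for every edge, both endpoints lie together in some bag; and for every vertex, the bags containing it form a connected subtree. Here edge (7,10) lies in no bag, so the decomposition is invalid.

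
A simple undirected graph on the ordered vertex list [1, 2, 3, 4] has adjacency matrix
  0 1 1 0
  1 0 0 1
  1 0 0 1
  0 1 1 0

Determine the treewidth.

A width-2 tree decomposition is:
Bags: B1 = {2, 3, 4}  B2 = {1, 2, 3}
Tree: B1–B2
Every bag has size at most 3, so the width is 3 − 1 = 2 and tw(G) ≤ 2. For the lower bound, G contains the cycle 3–4–2–1–3, so G is not a forest; only forests have treewidth ≤ 1, hence tw(G) ≥ 2. Combining the bounds, tw(G) = 2.

2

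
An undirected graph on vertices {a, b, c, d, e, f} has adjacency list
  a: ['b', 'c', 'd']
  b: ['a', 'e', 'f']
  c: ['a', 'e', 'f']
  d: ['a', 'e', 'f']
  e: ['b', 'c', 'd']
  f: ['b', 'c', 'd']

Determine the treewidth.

A width-3 tree decomposition is:
Bags: B1 = {b, c, d, f}  B2 = {a, b, c, d}  B3 = {b, c, d, e}
Tree: B1–B2, B2–B3
Each bag holds 4 vertices, so the decomposition has width 3, which upper-bounds the treewidth. For the lower bound: the 4 vertex sets {b,f}, {a,d}, {c}, {e} are disjoint, each induces a connected subgraph, and every pair is joined by at least one edge of G. Contracting each set to a single vertex therefore yields K_{4} as a minor, and since treewidth is minor-monotone, tw(G) ≥ tw(K_{4}) = 3. Hence tw(G) = 3 exactly.

3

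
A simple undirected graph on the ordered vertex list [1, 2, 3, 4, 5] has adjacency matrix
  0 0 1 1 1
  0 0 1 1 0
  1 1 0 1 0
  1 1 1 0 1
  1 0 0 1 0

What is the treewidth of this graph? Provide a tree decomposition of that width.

Treewidth 2.
Bags: B1 = {1, 4, 5}  B2 = {1, 3, 4}  B3 = {2, 3, 4}
Tree: B1–B2, B2–B3

The largest bag has 3 vertices, giving width 2; this decomposition certifies tw(G) ≤ 2. On the other hand G contains the 3-clique {1, 3, 4}. A clique must lie in a single bag of any decomposition, so no decomposition can have width below 2. The upper and lower bounds meet at 2, so that is the treewidth.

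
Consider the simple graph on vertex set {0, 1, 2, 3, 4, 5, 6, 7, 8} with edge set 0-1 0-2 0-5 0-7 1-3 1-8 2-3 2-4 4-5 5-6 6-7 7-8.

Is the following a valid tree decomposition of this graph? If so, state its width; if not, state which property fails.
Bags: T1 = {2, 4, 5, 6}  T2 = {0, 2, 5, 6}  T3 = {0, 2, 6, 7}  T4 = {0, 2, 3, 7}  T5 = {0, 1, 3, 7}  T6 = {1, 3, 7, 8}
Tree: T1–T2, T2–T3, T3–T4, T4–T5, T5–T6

Yes; width 3.

Checking the three conditions: (i) the bags cover all of {0, 1, 2, 3, 4, 5, 6, 7, 8}; (ii) for each edge, some bag contains both endpoints; (iii) the bags containing any fixed vertex form a subtree. All hold, so the decomposition is valid with width 4 − 1 = 3.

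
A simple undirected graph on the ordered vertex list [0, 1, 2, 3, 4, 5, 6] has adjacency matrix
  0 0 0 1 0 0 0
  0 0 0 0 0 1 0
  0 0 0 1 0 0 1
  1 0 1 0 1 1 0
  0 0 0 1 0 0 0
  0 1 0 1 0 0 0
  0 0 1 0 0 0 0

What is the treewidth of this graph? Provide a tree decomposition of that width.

Treewidth 1.
One such decomposition:
Bags: B1 = {0, 3}  B2 = {2, 3}  B3 = {3, 5}  B4 = {1, 5}  B5 = {2, 6}  B6 = {3, 4}
Tree: B1–B2, B2–B3, B3–B4, B2–B5, B1–B6

The largest bag has 2 vertices, giving width 1; this decomposition certifies tw(G) ≤ 1. Any graph with an edge has treewidth ≥ 1, and G has the edge 0–3. Hence tw(G) = 1 exactly.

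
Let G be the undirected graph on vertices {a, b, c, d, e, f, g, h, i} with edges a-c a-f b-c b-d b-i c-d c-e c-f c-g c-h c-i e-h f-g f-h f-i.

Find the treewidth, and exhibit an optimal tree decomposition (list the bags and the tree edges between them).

Each bag holds 3 vertices, so the decomposition has width 2, which upper-bounds the treewidth. For the lower bound, the 3 vertices {b, c, d} are pairwise adjacent, and any tree decomposition puts a clique entirely inside one bag — forcing width ≥ 2. The upper and lower bounds meet at 2, so that is the treewidth.

Treewidth 2.
One such decomposition:
Bags: B1 = {c, f, i}  B2 = {c, f, h}  B3 = {a, c, f}  B4 = {c, e, h}  B5 = {c, f, g}  B6 = {b, c, i}  B7 = {b, c, d}
Tree: B1–B2, B2–B3, B2–B4, B1–B5, B1–B6, B6–B7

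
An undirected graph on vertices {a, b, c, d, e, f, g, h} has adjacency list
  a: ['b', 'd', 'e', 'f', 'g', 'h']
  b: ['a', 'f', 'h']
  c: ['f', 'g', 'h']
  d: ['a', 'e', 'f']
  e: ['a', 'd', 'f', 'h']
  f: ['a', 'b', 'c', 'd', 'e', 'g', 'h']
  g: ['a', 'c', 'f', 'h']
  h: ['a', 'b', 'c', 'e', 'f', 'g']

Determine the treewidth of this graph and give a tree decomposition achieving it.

Every bag has size at most 4, so the width is 4 − 1 = 3 and tw(G) ≤ 3. On the other hand G contains the 4-clique {a, d, e, f}. A clique must lie in a single bag of any decomposition, so no decomposition can have width below 3. Therefore the treewidth is 3.

Treewidth 3.
Bags: B1 = {a, f, g, h}  B2 = {a, e, f, h}  B3 = {a, b, f, h}  B4 = {c, f, g, h}  B5 = {a, d, e, f}
Tree: B1–B2, B2–B3, B1–B4, B2–B5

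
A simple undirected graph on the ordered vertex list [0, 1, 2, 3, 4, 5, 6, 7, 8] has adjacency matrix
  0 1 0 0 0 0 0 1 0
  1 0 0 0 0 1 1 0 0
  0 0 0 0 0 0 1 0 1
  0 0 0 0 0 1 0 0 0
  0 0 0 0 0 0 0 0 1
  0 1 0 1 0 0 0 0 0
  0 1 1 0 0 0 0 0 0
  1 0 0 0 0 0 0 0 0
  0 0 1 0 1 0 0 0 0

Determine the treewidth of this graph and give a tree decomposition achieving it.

Each bag holds 2 vertices, so the decomposition has width 1, which upper-bounds the treewidth. G has an edge, so its treewidth is at least 1. Hence tw(G) = 1 exactly.

Treewidth 1.
One such decomposition:
Bags: B1 = {2, 6}  B2 = {2, 8}  B3 = {1, 6}  B4 = {1, 5}  B5 = {0, 1}  B6 = {4, 8}  B7 = {0, 7}  B8 = {3, 5}
Tree: B1–B2, B1–B3, B3–B4, B3–B5, B2–B6, B5–B7, B4–B8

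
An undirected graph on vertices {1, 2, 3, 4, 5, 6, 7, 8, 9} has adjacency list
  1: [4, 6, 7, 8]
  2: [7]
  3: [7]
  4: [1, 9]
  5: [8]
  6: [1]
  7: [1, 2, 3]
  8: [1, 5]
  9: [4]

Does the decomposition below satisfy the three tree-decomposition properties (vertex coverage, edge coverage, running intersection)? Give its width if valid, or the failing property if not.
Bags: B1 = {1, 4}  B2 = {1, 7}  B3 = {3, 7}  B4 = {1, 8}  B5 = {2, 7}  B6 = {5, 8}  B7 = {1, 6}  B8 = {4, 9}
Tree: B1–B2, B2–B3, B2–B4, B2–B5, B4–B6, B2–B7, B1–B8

Checking the three conditions: (i) the bags cover all of {1, 2, 3, 4, 5, 6, 7, 8, 9}; (ii) for each edge, some bag contains both endpoints; (iii) the bags containing any fixed vertex form a subtree. All hold, so the decomposition is valid with width 2 − 1 = 1.

Yes; width 1.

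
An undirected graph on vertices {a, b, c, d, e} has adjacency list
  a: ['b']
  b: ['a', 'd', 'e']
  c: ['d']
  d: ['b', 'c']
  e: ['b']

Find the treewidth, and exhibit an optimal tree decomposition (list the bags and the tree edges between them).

Each bag holds 2 vertices, so the decomposition has width 1, which upper-bounds the treewidth. G has an edge, so its treewidth is at least 1. Hence tw(G) = 1 exactly.

Treewidth 1.
One optimal decomposition is:
Bags: B1 = {c, d}  B2 = {b, d}  B3 = {a, b}  B4 = {b, e}
Tree: B1–B2, B2–B3, B3–B4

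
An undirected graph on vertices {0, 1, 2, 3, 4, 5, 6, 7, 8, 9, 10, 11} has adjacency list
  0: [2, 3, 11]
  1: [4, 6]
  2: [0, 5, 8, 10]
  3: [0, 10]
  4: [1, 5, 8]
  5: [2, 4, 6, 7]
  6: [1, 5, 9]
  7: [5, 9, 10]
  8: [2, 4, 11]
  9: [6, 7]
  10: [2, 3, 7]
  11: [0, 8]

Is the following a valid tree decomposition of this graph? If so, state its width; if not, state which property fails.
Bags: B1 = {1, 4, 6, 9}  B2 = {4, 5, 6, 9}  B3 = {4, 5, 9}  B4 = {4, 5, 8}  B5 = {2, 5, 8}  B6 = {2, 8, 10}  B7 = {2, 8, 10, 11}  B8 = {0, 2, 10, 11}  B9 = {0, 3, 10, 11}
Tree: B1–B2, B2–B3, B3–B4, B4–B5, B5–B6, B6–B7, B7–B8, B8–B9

A tree decomposition must satisfy three properties: every vertex lies in some bag; for every edge, both endpoints lie together in some bag; and for every vertex, the bags containing it form a connected subtree. Here vertex 7 appears in no bag, so the decomposition is invalid.

No — vertex 7 appears in no bag.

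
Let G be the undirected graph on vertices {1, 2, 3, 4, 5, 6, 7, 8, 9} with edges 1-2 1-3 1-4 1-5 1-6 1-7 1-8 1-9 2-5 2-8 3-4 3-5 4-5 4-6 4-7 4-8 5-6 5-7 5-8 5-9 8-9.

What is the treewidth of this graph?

3

A width-3 tree decomposition is:
Bags: B1 = {1, 5, 8, 9}  B2 = {1, 4, 5, 8}  B3 = {1, 4, 5, 6}  B4 = {1, 2, 5, 8}  B5 = {1, 3, 4, 5}  B6 = {1, 4, 5, 7}
Tree: B1–B2, B2–B3, B2–B4, B3–B5, B5–B6
The largest bag has 4 vertices, giving width 3; this decomposition certifies tw(G) ≤ 3. Conversely, {1, 5, 8, 9} is a clique of size 4, and the vertices of any clique must share a bag in every tree decomposition; so some bag has ≥ 4 vertices and tw(G) ≥ 3. Therefore the treewidth is 3.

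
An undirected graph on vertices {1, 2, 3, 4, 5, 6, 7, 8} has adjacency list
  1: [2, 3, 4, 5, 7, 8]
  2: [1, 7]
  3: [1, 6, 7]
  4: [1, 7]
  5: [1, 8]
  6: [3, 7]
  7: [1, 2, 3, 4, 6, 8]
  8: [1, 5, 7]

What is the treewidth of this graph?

2

A width-2 tree decomposition is:
Bags: B1 = {1, 7, 8}  B2 = {1, 3, 7}  B3 = {1, 4, 7}  B4 = {3, 6, 7}  B5 = {1, 2, 7}  B6 = {1, 5, 8}
Tree: B1–B2, B2–B3, B2–B4, B1–B5, B1–B6
Every bag has size at most 3, so the width is 3 − 1 = 2 and tw(G) ≤ 2. For the lower bound, the 3 vertices {1, 5, 8} are pairwise adjacent, and any tree decomposition puts a clique entirely inside one bag — forcing width ≥ 2. Therefore the treewidth is 2.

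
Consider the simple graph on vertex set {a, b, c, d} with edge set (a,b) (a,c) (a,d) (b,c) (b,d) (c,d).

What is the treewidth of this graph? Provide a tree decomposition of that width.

Treewidth 3.
One such decomposition:
Bags: B1 = {a, b, c, d}
Tree: (single bag)

A single bag containing all 4 vertices is trivially a valid decomposition of width 3. For the lower bound, the 4 vertices {a, b, c, d} are pairwise adjacent, and any tree decomposition puts a clique entirely inside one bag — forcing width ≥ 3. Combining the bounds, tw(G) = 3.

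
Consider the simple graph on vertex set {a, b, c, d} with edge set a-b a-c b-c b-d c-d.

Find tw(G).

A width-2 tree decomposition is:
Bags: B1 = {a, b, c}  B2 = {b, c, d}
Tree: B1–B2
Every bag has size at most 3, so the width is 3 − 1 = 2 and tw(G) ≤ 2. Conversely, {b, c, d} is a clique of size 3, and the vertices of any clique must share a bag in every tree decomposition; so some bag has ≥ 3 vertices and tw(G) ≥ 2. Hence tw(G) = 2 exactly.

2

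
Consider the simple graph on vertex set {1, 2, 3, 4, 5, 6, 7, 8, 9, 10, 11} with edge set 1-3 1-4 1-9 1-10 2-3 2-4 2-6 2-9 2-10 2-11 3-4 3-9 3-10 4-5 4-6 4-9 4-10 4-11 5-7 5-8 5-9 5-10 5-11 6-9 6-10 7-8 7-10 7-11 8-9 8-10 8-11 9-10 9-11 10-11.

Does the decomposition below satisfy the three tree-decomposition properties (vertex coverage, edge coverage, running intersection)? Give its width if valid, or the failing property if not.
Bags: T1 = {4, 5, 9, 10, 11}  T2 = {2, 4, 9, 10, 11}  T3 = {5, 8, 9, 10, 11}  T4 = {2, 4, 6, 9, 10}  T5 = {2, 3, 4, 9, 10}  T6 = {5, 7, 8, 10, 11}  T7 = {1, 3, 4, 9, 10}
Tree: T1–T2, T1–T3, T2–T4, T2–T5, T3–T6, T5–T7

Yes; width 4.

Vertex coverage: the bags together contain {1, 2, 3, 4, 5, 6, 7, 8, 9, 10, 11}, the full vertex set. Edge coverage: each edge of G has both endpoints in at least one bag. Running intersection: for every vertex, the bags containing it form a connected subtree. All three properties hold, so this is a valid tree decomposition of width max|bag| − 1 = 4, and hence tw(G) ≤ 4.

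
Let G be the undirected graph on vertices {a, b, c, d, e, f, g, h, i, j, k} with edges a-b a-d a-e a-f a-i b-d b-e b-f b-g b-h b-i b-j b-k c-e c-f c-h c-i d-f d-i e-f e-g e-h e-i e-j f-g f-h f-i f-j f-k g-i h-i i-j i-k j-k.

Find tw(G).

4

A width-4 tree decomposition is:
Bags: B1 = {b, e, f, h, i}  B2 = {b, e, f, i, j}  B3 = {c, e, f, h, i}  B4 = {b, f, i, j, k}  B5 = {a, b, e, f, i}  B6 = {b, e, f, g, i}  B7 = {a, b, d, f, i}
Tree: B1–B2, B1–B3, B2–B4, B1–B5, B1–B6, B5–B7
Each bag holds 5 vertices, so the decomposition has width 4, which upper-bounds the treewidth. Conversely, {c, e, f, h, i} is a clique of size 5, and the vertices of any clique must share a bag in every tree decomposition; so some bag has ≥ 5 vertices and tw(G) ≥ 4. The upper and lower bounds meet at 4, so that is the treewidth.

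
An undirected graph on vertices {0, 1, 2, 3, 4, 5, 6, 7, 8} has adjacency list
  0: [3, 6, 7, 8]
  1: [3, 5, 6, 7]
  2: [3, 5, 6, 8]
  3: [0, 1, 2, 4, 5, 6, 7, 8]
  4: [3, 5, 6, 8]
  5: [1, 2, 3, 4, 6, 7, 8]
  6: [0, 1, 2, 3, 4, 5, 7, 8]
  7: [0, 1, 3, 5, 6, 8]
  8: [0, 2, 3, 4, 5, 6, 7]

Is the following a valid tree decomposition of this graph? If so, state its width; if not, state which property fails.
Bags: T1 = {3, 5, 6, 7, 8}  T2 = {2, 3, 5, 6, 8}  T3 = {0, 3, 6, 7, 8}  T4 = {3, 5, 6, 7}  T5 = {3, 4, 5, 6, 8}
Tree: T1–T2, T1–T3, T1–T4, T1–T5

A tree decomposition must satisfy three properties: every vertex lies in some bag; for every edge, both endpoints lie together in some bag; and for every vertex, the bags containing it form a connected subtree. Here vertex 1 appears in no bag, so the decomposition is invalid.

No — vertex 1 appears in no bag.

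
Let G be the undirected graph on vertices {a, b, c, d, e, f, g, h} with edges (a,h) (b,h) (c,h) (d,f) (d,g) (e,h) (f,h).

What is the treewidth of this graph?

A width-1 tree decomposition is:
Bags: B1 = {a, h}  B2 = {e, h}  B3 = {f, h}  B4 = {b, h}  B5 = {d, f}  B6 = {c, h}  B7 = {d, g}
Tree: B1–B2, B1–B3, B2–B4, B3–B5, B2–B6, B5–B7
The largest bag has 2 vertices, giving width 1; this decomposition certifies tw(G) ≤ 1. Since G has at least one edge (e.g. h–a), it is not an edgeless graph, so tw(G) ≥ 1. Hence tw(G) = 1 exactly.

1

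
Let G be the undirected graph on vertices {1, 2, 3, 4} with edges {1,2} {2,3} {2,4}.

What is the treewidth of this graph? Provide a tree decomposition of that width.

Treewidth 1.
One optimal decomposition is:
Bags: B1 = {2, 3}  B2 = {2, 4}  B3 = {1, 2}
Tree: B1–B2, B1–B3

The largest bag has 2 vertices, giving width 1; this decomposition certifies tw(G) ≤ 1. G has an edge, so its treewidth is at least 1. Therefore the treewidth is 1.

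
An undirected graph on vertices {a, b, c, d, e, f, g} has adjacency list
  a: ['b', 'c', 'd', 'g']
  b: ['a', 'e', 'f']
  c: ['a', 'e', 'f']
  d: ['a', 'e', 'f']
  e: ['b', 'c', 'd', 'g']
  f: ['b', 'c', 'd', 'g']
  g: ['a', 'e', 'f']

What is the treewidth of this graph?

A width-3 tree decomposition is:
Bags: B1 = {a, c, e, f}  B2 = {a, b, e, f}  B3 = {a, d, e, f}  B4 = {a, e, f, g}
Tree: B1–B2, B2–B3, B3–B4
Every bag has size at most 4, so the width is 4 − 1 = 3 and tw(G) ≤ 3. For the lower bound: the 4 vertex sets {c,e}, {a,b}, {f}, {d} are disjoint, each induces a connected subgraph, and every pair is joined by at least one edge of G. Contracting each set to a single vertex therefore yields K_{4} as a minor, and since treewidth is minor-monotone, tw(G) ≥ tw(K_{4}) = 3. Therefore the treewidth is 3.

3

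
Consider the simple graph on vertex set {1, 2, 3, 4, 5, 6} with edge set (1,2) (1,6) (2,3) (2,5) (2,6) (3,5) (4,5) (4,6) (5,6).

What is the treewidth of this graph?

2

A width-2 tree decomposition is:
Bags: B1 = {2, 5, 6}  B2 = {2, 3, 5}  B3 = {1, 2, 6}  B4 = {4, 5, 6}
Tree: B1–B2, B1–B3, B1–B4
Every bag has size at most 3, so the width is 3 − 1 = 2 and tw(G) ≤ 2. For the lower bound, the 3 vertices {1, 2, 6} are pairwise adjacent, and any tree decomposition puts a clique entirely inside one bag — forcing width ≥ 2. The upper and lower bounds meet at 2, so that is the treewidth.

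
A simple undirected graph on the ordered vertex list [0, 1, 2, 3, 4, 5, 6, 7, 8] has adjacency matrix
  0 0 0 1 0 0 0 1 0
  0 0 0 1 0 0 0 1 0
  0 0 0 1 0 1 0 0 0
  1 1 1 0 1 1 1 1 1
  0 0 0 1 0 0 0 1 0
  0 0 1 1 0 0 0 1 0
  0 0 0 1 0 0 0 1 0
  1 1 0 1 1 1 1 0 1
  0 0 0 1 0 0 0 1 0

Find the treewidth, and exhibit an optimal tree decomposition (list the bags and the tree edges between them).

Treewidth 2.
Bags: B1 = {3, 4, 7}  B2 = {3, 7, 8}  B3 = {3, 6, 7}  B4 = {3, 5, 7}  B5 = {0, 3, 7}  B6 = {2, 3, 5}  B7 = {1, 3, 7}
Tree: B1–B2, B2–B3, B3–B4, B2–B5, B4–B6, B2–B7

Each bag holds 3 vertices, so the decomposition has width 2, which upper-bounds the treewidth. On the other hand G contains the 3-clique {2, 3, 5}. A clique must lie in a single bag of any decomposition, so no decomposition can have width below 2. Hence tw(G) = 2 exactly.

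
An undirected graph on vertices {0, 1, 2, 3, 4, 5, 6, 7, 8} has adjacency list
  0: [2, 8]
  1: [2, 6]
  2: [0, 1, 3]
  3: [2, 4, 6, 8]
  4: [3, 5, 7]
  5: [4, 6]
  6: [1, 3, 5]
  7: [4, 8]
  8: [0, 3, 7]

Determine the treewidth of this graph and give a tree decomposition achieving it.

Treewidth 3.
Bags: B1 = {0, 1, 2, 8}  B2 = {1, 2, 3, 8}  B3 = {1, 3, 6, 8}  B4 = {3, 6, 7, 8}  B5 = {3, 4, 6, 7}  B6 = {4, 5, 6, 7}
Tree: B1–B2, B2–B3, B3–B4, B4–B5, B5–B6

Every bag has size at most 4, so the width is 4 − 1 = 3 and tw(G) ≤ 3. For the lower bound: the 4 vertex sets {0,1,2}, {8}, {3}, {4,5,6,7} are disjoint, each induces a connected subgraph, and every pair is joined by at least one edge of G. Contracting each set to a single vertex therefore yields K_{4} as a minor, and since treewidth is minor-monotone, tw(G) ≥ tw(K_{4}) = 3. Therefore the treewidth is 3.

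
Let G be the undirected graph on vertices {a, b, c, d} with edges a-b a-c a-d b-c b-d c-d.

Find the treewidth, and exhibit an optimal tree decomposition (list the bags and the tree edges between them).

Treewidth 3.
One such decomposition:
Bags: B1 = {a, b, c, d}
Tree: (single bag)

With just one bag of size 4, the width is 4 − 1 = 3, so tw(G) ≤ 3. Conversely, {a, b, c, d} is a clique of size 4, and the vertices of any clique must share a bag in every tree decomposition; so some bag has ≥ 4 vertices and tw(G) ≥ 3. Hence tw(G) = 3 exactly.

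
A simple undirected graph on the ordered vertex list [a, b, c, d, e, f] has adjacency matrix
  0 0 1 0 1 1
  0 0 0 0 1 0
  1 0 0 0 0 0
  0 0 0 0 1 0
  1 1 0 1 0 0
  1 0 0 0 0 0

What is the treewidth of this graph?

A width-1 tree decomposition is:
Bags: B1 = {a, e}  B2 = {a, f}  B3 = {a, c}  B4 = {b, e}  B5 = {d, e}
Tree: B1–B2, B1–B3, B1–B4, B4–B5
Each bag holds 2 vertices, so the decomposition has width 1, which upper-bounds the treewidth. Any graph with an edge has treewidth ≥ 1, and G has the edge a–e. Therefore the treewidth is 1.

1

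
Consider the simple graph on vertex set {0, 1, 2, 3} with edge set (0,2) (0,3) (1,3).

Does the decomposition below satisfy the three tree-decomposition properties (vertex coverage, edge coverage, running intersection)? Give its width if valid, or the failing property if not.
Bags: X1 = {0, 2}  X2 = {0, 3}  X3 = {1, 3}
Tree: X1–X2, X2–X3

Yes; width 1.

Vertex coverage: the bags together contain {0, 1, 2, 3}, the full vertex set. Edge coverage: each edge of G has both endpoints in at least one bag. Running intersection: for every vertex, the bags containing it form a connected subtree. All three properties hold, so this is a valid tree decomposition of width max|bag| − 1 = 1, and hence tw(G) ≤ 1.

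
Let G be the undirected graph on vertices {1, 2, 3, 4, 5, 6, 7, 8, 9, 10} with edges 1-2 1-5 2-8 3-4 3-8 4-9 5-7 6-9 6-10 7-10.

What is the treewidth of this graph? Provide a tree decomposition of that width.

Treewidth 2.
One such decomposition:
Bags: B1 = {3, 4, 8}  B2 = {4, 8, 9}  B3 = {6, 8, 9}  B4 = {6, 8, 10}  B5 = {7, 8, 10}  B6 = {5, 7, 8}  B7 = {1, 5, 8}  B8 = {1, 2, 8}
Tree: B1–B2, B2–B3, B3–B4, B4–B5, B5–B6, B6–B7, B7–B8

Every bag has size at most 3, so the width is 3 − 1 = 2 and tw(G) ≤ 2. The edges 8–3–4–9–6–10–7–5–1–2–8 form a cycle, so G is not a tree and its treewidth is at least 2. Hence tw(G) = 2 exactly.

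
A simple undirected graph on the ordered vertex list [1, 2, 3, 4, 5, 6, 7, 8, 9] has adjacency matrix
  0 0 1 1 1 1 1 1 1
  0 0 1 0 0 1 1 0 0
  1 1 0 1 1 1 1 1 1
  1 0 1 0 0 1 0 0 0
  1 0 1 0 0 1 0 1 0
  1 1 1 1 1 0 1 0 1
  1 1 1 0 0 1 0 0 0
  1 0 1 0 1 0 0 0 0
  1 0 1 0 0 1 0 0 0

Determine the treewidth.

3

A width-3 tree decomposition is:
Bags: B1 = {1, 3, 6, 7}  B2 = {1, 3, 5, 6}  B3 = {1, 3, 6, 9}  B4 = {1, 3, 4, 6}  B5 = {2, 3, 6, 7}  B6 = {1, 3, 5, 8}
Tree: B1–B2, B2–B3, B1–B4, B1–B5, B2–B6
Each bag holds 4 vertices, so the decomposition has width 3, which upper-bounds the treewidth. Conversely, {1, 3, 5, 8} is a clique of size 4, and the vertices of any clique must share a bag in every tree decomposition; so some bag has ≥ 4 vertices and tw(G) ≥ 3. Hence tw(G) = 3 exactly.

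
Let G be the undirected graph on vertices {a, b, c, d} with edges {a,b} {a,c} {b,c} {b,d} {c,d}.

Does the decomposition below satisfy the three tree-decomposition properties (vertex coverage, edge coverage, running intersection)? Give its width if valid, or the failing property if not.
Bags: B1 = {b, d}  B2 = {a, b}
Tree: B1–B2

A tree decomposition must satisfy three properties: every vertex lies in some bag; for every edge, both endpoints lie together in some bag; and for every vertex, the bags containing it form a connected subtree. Here vertex c appears in no bag, so the decomposition is invalid.

No — vertex c appears in no bag.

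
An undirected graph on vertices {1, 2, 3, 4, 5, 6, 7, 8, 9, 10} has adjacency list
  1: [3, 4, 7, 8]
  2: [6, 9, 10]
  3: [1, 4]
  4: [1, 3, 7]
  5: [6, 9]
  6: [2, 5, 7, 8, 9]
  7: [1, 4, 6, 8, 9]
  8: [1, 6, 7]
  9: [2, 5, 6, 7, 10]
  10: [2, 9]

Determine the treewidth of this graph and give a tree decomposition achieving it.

Treewidth 2.
One such decomposition:
Bags: B1 = {6, 7, 8}  B2 = {6, 7, 9}  B3 = {2, 6, 9}  B4 = {2, 9, 10}  B5 = {1, 7, 8}  B6 = {5, 6, 9}  B7 = {1, 4, 7}  B8 = {1, 3, 4}
Tree: B1–B2, B2–B3, B3–B4, B1–B5, B3–B6, B5–B7, B7–B8

Every bag has size at most 3, so the width is 3 − 1 = 2 and tw(G) ≤ 2. On the other hand G contains the 3-clique {1, 7, 8}. A clique must lie in a single bag of any decomposition, so no decomposition can have width below 2. Hence tw(G) = 2 exactly.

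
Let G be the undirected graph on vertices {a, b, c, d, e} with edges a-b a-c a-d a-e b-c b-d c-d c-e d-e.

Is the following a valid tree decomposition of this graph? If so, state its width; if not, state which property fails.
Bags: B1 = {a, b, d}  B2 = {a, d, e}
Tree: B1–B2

A tree decomposition must satisfy three properties: every vertex lies in some bag; for every edge, both endpoints lie together in some bag; and for every vertex, the bags containing it form a connected subtree. Here vertex c appears in no bag, so the decomposition is invalid.

No — vertex c appears in no bag.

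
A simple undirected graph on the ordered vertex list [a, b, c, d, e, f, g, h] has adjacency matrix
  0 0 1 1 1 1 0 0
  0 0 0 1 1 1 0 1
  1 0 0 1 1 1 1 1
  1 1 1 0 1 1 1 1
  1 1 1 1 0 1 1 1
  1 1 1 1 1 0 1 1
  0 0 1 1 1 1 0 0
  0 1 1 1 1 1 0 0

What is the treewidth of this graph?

A width-4 tree decomposition is:
Bags: B1 = {c, d, e, f, h}  B2 = {b, d, e, f, h}  B3 = {c, d, e, f, g}  B4 = {a, c, d, e, f}
Tree: B1–B2, B1–B3, B3–B4
The largest bag has 5 vertices, giving width 4; this decomposition certifies tw(G) ≤ 4. Conversely, {c, d, e, f, g} is a clique of size 5, and the vertices of any clique must share a bag in every tree decomposition; so some bag has ≥ 5 vertices and tw(G) ≥ 4. Combining the bounds, tw(G) = 4.

4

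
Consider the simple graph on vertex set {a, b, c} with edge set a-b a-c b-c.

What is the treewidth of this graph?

A width-2 tree decomposition is:
Bags: B1 = {a, b, c}
Tree: (single bag)
With just one bag of size 3, the width is 3 − 1 = 2, so tw(G) ≤ 2. On the other hand G contains the 3-clique {a, b, c}. A clique must lie in a single bag of any decomposition, so no decomposition can have width below 2. Hence tw(G) = 2 exactly.

2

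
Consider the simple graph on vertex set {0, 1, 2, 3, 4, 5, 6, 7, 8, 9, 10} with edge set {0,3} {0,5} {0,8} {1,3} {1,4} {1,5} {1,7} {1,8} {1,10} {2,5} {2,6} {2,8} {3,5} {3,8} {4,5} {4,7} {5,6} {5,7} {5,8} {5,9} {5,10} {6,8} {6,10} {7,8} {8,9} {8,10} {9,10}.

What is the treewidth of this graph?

A width-3 tree decomposition is:
Bags: B1 = {1, 3, 5, 8}  B2 = {1, 5, 8, 10}  B3 = {0, 3, 5, 8}  B4 = {5, 6, 8, 10}  B5 = {2, 5, 6, 8}  B6 = {1, 5, 7, 8}  B7 = {1, 4, 5, 7}  B8 = {5, 8, 9, 10}
Tree: B1–B2, B1–B3, B2–B4, B4–B5, B1–B6, B6–B7, B2–B8
Every bag has size at most 4, so the width is 4 − 1 = 3 and tw(G) ≤ 3. On the other hand G contains the 4-clique {0, 3, 5, 8}. A clique must lie in a single bag of any decomposition, so no decomposition can have width below 3. Therefore the treewidth is 3.

3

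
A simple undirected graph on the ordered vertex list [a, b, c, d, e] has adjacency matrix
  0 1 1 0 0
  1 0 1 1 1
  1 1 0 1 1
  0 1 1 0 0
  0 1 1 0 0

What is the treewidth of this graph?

2

A width-2 tree decomposition is:
Bags: B1 = {a, b, c}  B2 = {b, c, e}  B3 = {b, c, d}
Tree: B1–B2, B1–B3
The largest bag has 3 vertices, giving width 2; this decomposition certifies tw(G) ≤ 2. Conversely, {b, c, d} is a clique of size 3, and the vertices of any clique must share a bag in every tree decomposition; so some bag has ≥ 3 vertices and tw(G) ≥ 2. The upper and lower bounds meet at 2, so that is the treewidth.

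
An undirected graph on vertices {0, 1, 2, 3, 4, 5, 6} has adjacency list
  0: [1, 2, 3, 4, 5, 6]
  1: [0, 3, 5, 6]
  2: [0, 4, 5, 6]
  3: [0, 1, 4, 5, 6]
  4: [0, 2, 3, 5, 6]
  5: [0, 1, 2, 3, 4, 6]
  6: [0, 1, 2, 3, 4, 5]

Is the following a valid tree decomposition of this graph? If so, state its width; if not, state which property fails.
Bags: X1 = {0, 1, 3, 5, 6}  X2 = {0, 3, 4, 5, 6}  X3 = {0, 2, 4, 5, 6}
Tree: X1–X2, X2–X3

Yes; width 4.

Checking the three conditions: (i) the bags cover all of {0, 1, 2, 3, 4, 5, 6}; (ii) for each edge, some bag contains both endpoints; (iii) the bags containing any fixed vertex form a subtree. All hold, so the decomposition is valid with width 5 − 1 = 4.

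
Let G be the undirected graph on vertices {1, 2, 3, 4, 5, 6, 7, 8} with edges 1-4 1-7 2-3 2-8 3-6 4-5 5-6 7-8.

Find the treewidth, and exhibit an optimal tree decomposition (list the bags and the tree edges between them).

Treewidth 2.
Bags: B1 = {3, 5, 6}  B2 = {2, 3, 5}  B3 = {2, 5, 8}  B4 = {5, 7, 8}  B5 = {1, 5, 7}  B6 = {1, 4, 5}
Tree: B1–B2, B2–B3, B3–B4, B4–B5, B5–B6

Each bag holds 3 vertices, so the decomposition has width 2, which upper-bounds the treewidth. Since 5–6–3–2–8–7–1–4–5 is a cycle in G, G is not acyclic. Forests are exactly the graphs of treewidth ≤ 1, so tw(G) ≥ 2. Therefore the treewidth is 2.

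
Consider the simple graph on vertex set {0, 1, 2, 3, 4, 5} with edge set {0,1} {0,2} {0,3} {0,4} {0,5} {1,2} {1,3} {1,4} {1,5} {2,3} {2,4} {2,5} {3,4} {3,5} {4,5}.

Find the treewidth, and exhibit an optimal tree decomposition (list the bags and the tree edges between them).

A single bag containing all 6 vertices is trivially a valid decomposition of width 5. For the lower bound, the 6 vertices {0, 1, 2, 3, 4, 5} are pairwise adjacent, and any tree decomposition puts a clique entirely inside one bag — forcing width ≥ 5. Combining the bounds, tw(G) = 5.

Treewidth 5.
One optimal decomposition is:
Bags: B1 = {0, 1, 2, 3, 4, 5}
Tree: (single bag)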